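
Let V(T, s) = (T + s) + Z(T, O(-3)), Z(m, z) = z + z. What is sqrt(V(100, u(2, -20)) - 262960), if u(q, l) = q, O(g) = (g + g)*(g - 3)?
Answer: I*sqrt(262786) ≈ 512.63*I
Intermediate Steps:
O(g) = 2*g*(-3 + g) (O(g) = (2*g)*(-3 + g) = 2*g*(-3 + g))
Z(m, z) = 2*z
V(T, s) = 72 + T + s (V(T, s) = (T + s) + 2*(2*(-3)*(-3 - 3)) = (T + s) + 2*(2*(-3)*(-6)) = (T + s) + 2*36 = (T + s) + 72 = 72 + T + s)
sqrt(V(100, u(2, -20)) - 262960) = sqrt((72 + 100 + 2) - 262960) = sqrt(174 - 262960) = sqrt(-262786) = I*sqrt(262786)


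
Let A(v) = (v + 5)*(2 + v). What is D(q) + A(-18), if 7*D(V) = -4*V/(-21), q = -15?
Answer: 10172/49 ≈ 207.59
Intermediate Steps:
A(v) = (2 + v)*(5 + v) (A(v) = (5 + v)*(2 + v) = (2 + v)*(5 + v))
D(V) = 4*V/147 (D(V) = (-4*V/(-21))/7 = (-4*V*(-1/21))/7 = (4*V/21)/7 = 4*V/147)
D(q) + A(-18) = (4/147)*(-15) + (10 + (-18)² + 7*(-18)) = -20/49 + (10 + 324 - 126) = -20/49 + 208 = 10172/49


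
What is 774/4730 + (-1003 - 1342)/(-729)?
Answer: 135536/40095 ≈ 3.3804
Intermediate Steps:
774/4730 + (-1003 - 1342)/(-729) = 774*(1/4730) - 2345*(-1/729) = 9/55 + 2345/729 = 135536/40095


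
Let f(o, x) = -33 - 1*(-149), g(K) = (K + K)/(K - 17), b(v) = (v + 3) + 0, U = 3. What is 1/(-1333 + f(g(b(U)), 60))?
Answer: -1/1217 ≈ -0.00082169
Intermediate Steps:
b(v) = 3 + v (b(v) = (3 + v) + 0 = 3 + v)
g(K) = 2*K/(-17 + K) (g(K) = (2*K)/(-17 + K) = 2*K/(-17 + K))
f(o, x) = 116 (f(o, x) = -33 + 149 = 116)
1/(-1333 + f(g(b(U)), 60)) = 1/(-1333 + 116) = 1/(-1217) = -1/1217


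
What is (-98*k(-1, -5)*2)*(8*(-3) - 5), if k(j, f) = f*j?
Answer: 28420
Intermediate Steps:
(-98*k(-1, -5)*2)*(8*(-3) - 5) = (-98*(-5*(-1))*2)*(8*(-3) - 5) = (-490*2)*(-24 - 5) = -98*10*(-29) = -980*(-29) = 28420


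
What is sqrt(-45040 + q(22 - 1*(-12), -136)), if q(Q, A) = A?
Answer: 2*I*sqrt(11294) ≈ 212.55*I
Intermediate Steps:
sqrt(-45040 + q(22 - 1*(-12), -136)) = sqrt(-45040 - 136) = sqrt(-45176) = 2*I*sqrt(11294)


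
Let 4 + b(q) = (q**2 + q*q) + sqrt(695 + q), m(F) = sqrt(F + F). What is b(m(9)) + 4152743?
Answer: 4152775 + sqrt(695 + 3*sqrt(2)) ≈ 4.1528e+6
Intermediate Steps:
m(F) = sqrt(2)*sqrt(F) (m(F) = sqrt(2*F) = sqrt(2)*sqrt(F))
b(q) = -4 + sqrt(695 + q) + 2*q**2 (b(q) = -4 + ((q**2 + q*q) + sqrt(695 + q)) = -4 + ((q**2 + q**2) + sqrt(695 + q)) = -4 + (2*q**2 + sqrt(695 + q)) = -4 + (sqrt(695 + q) + 2*q**2) = -4 + sqrt(695 + q) + 2*q**2)
b(m(9)) + 4152743 = (-4 + sqrt(695 + sqrt(2)*sqrt(9)) + 2*(sqrt(2)*sqrt(9))**2) + 4152743 = (-4 + sqrt(695 + sqrt(2)*3) + 2*(sqrt(2)*3)**2) + 4152743 = (-4 + sqrt(695 + 3*sqrt(2)) + 2*(3*sqrt(2))**2) + 4152743 = (-4 + sqrt(695 + 3*sqrt(2)) + 2*18) + 4152743 = (-4 + sqrt(695 + 3*sqrt(2)) + 36) + 4152743 = (32 + sqrt(695 + 3*sqrt(2))) + 4152743 = 4152775 + sqrt(695 + 3*sqrt(2))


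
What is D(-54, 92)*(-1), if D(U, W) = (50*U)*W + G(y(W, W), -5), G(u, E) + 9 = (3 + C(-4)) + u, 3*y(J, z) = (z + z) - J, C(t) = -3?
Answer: 745135/3 ≈ 2.4838e+5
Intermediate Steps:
y(J, z) = -J/3 + 2*z/3 (y(J, z) = ((z + z) - J)/3 = (2*z - J)/3 = (-J + 2*z)/3 = -J/3 + 2*z/3)
G(u, E) = -9 + u (G(u, E) = -9 + ((3 - 3) + u) = -9 + (0 + u) = -9 + u)
D(U, W) = -9 + W/3 + 50*U*W (D(U, W) = (50*U)*W + (-9 + (-W/3 + 2*W/3)) = 50*U*W + (-9 + W/3) = -9 + W/3 + 50*U*W)
D(-54, 92)*(-1) = (-9 + (1/3)*92 + 50*(-54)*92)*(-1) = (-9 + 92/3 - 248400)*(-1) = -745135/3*(-1) = 745135/3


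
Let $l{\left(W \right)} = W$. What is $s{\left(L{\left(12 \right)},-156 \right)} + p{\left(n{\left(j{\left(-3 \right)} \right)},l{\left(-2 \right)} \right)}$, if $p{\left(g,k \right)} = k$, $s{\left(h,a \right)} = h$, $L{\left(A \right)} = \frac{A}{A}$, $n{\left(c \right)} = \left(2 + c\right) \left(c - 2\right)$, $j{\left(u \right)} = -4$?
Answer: $-1$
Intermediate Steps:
$n{\left(c \right)} = \left(-2 + c\right) \left(2 + c\right)$ ($n{\left(c \right)} = \left(2 + c\right) \left(-2 + c\right) = \left(-2 + c\right) \left(2 + c\right)$)
$L{\left(A \right)} = 1$
$s{\left(L{\left(12 \right)},-156 \right)} + p{\left(n{\left(j{\left(-3 \right)} \right)},l{\left(-2 \right)} \right)} = 1 - 2 = -1$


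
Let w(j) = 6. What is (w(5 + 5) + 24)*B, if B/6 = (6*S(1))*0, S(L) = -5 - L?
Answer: 0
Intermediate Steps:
B = 0 (B = 6*((6*(-5 - 1*1))*0) = 6*((6*(-5 - 1))*0) = 6*((6*(-6))*0) = 6*(-36*0) = 6*0 = 0)
(w(5 + 5) + 24)*B = (6 + 24)*0 = 30*0 = 0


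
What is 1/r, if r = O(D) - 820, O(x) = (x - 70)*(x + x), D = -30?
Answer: 1/5180 ≈ 0.00019305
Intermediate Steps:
O(x) = 2*x*(-70 + x) (O(x) = (-70 + x)*(2*x) = 2*x*(-70 + x))
r = 5180 (r = 2*(-30)*(-70 - 30) - 820 = 2*(-30)*(-100) - 820 = 6000 - 820 = 5180)
1/r = 1/5180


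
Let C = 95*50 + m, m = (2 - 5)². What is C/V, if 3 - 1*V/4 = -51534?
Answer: 4759/206148 ≈ 0.023085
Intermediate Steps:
V = 206148 (V = 12 - 4*(-51534) = 12 + 206136 = 206148)
m = 9 (m = (-3)² = 9)
C = 4759 (C = 95*50 + 9 = 4750 + 9 = 4759)
C/V = 4759/206148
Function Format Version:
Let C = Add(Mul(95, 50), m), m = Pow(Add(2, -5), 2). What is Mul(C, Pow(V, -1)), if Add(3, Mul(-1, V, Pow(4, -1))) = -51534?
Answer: Rational(4759, 206148) ≈ 0.023085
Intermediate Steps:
V = 206148 (V = Add(12, Mul(-4, -51534)) = Add(12, 206136) = 206148)
m = 9 (m = Pow(-3, 2) = 9)
C = 4759 (C = Add(Mul(95, 50), 9) = Add(4750, 9) = 4759)
Mul(C, Pow(V, -1)) = Mul(4759, Pow(206148, -1)) = Mul(4759, Rational(1, 206148)) = Rational(4759, 206148)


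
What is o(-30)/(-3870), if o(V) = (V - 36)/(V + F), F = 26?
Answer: -11/2580 ≈ -0.0042636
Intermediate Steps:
o(V) = (-36 + V)/(26 + V) (o(V) = (V - 36)/(V + 26) = (-36 + V)/(26 + V))
o(-30)/(-3870) = ((-36 - 30)/(26 - 30))/(-3870) = (-66/(-4))*(-1/3870) = -1/4*(-66)*(-1/3870) = (33/2)*(-1/3870) = -11/2580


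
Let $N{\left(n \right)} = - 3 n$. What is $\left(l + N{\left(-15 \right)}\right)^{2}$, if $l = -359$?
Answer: $98596$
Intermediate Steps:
$\left(l + N{\left(-15 \right)}\right)^{2} = \left(-359 - -45\right)^{2} = \left(-359 + 45\right)^{2} = \left(-314\right)^{2} = 98596$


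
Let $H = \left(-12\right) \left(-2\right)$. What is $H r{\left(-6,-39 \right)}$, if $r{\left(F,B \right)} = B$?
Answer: $-936$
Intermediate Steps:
$H = 24$
$H r{\left(-6,-39 \right)} = 24 \left(-39\right) = -936$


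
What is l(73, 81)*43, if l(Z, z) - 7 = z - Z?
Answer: 645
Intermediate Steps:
l(Z, z) = 7 + z - Z (l(Z, z) = 7 + (z - Z) = 7 + z - Z)
l(73, 81)*43 = (7 + 81 - 1*73)*43 = (7 + 81 - 73)*43 = 15*43 = 645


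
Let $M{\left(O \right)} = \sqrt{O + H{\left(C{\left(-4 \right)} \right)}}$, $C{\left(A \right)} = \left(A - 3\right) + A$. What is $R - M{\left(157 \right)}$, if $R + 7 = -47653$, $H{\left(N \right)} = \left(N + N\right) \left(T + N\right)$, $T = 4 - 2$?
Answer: $-47660 - \sqrt{355} \approx -47679.0$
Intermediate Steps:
$T = 2$ ($T = 4 - 2 = 2$)
$C{\left(A \right)} = -3 + 2 A$ ($C{\left(A \right)} = \left(-3 + A\right) + A = -3 + 2 A$)
$H{\left(N \right)} = 2 N \left(2 + N\right)$ ($H{\left(N \right)} = \left(N + N\right) \left(2 + N\right) = 2 N \left(2 + N\right)$)
$R = -47660$ ($R = -7 - 47653 = -47660$)
$M{\left(O \right)} = \sqrt{198 + O}$ ($M{\left(O \right)} = \sqrt{O + 2 \left(-3 + 2 \left(-4\right)\right) \left(2 + \left(-3 + 2 \left(-4\right)\right)\right)} = \sqrt{O + 2 \left(-3 - 8\right) \left(2 - 11\right)} = \sqrt{O + 2 \left(-11\right) \left(2 - 11\right)} = \sqrt{O + 2 \left(-11\right) \left(-9\right)} = \sqrt{O + 198} = \sqrt{198 + O}$)
$R - M{\left(157 \right)} = -47660 - \sqrt{198 + 157} = -47660 - \sqrt{355}$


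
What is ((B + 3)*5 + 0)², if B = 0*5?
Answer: 225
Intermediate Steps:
B = 0
((B + 3)*5 + 0)² = ((0 + 3)*5 + 0)² = (3*5 + 0)² = (15 + 0)² = 15² = 225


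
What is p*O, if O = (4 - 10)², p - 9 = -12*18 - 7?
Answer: -7704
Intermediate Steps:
p = -214 (p = 9 + (-12*18 - 7) = 9 + (-216 - 7) = 9 - 223 = -214)
O = 36 (O = (-6)² = 36)
p*O = -214*36 = -7704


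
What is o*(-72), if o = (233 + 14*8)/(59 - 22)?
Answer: -24840/37 ≈ -671.35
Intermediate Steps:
o = 345/37 (o = (233 + 112)/37 = 345*(1/37) = 345/37 ≈ 9.3243)
o*(-72) = (345/37)*(-72) = -24840/37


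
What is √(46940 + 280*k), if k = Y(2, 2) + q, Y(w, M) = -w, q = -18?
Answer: 2*√10335 ≈ 203.32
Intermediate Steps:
k = -20 (k = -1*2 - 18 = -2 - 18 = -20)
√(46940 + 280*k) = √(46940 + 280*(-20)) = √(46940 - 5600) = √41340 = 2*√10335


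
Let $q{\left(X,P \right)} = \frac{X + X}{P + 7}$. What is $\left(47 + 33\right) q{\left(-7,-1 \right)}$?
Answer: $- \frac{560}{3} \approx -186.67$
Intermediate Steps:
$q{\left(X,P \right)} = \frac{2 X}{7 + P}$
$\left(47 + 33\right) q{\left(-7,-1 \right)} = \left(47 + 33\right) 2 \left(-7\right) \frac{1}{7 - 1} = 80 \cdot 2 \left(-7\right) \frac{1}{6} = 80 \left(- \frac{7}{3}\right) = - \frac{560}{3}$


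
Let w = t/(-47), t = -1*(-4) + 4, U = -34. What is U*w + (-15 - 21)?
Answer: -1420/47 ≈ -30.213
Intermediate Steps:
t = 8 (t = 4 + 4 = 8)
w = -8/47 (w = 8/(-47) = 8*(-1/47) = -8/47 ≈ -0.17021)
U*w + (-15 - 21) = -34*(-8/47) + (-15 - 21) = 272/47 - 36 = -1420/47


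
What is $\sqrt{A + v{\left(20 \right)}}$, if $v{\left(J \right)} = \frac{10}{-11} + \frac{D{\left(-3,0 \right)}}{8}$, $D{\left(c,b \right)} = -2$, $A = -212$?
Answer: $\frac{i \sqrt{103169}}{22} \approx 14.6 i$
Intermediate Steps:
$v{\left(J \right)} = - \frac{51}{44}$ ($v{\left(J \right)} = \frac{10}{-11} - \frac{2}{8} = 10 \left(- \frac{1}{11}\right) - \frac{1}{4} = - \frac{10}{11} - \frac{1}{4} = - \frac{51}{44}$)
$\sqrt{A + v{\left(20 \right)}} = \sqrt{-212 - \frac{51}{44}} = \sqrt{- \frac{9379}{44}} = \frac{i \sqrt{103169}}{22}$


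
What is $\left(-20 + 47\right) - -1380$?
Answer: $1407$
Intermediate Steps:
$\left(-20 + 47\right) - -1380 = 27 + 1380 = 1407$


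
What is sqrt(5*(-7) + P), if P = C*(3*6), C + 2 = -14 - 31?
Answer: I*sqrt(881) ≈ 29.682*I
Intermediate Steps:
C = -47 (C = -2 + (-14 - 31) = -2 - 45 = -47)
P = -846 (P = -141*6 = -47*18 = -846)
sqrt(5*(-7) + P) = sqrt(5*(-7) - 846) = sqrt(-35 - 846) = sqrt(-881) = I*sqrt(881)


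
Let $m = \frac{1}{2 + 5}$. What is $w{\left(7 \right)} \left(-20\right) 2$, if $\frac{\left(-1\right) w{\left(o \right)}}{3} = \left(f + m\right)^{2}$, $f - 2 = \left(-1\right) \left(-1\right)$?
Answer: $\frac{58080}{49} \approx 1185.3$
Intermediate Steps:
$m = \frac{1}{7} \approx 0.14286$
$f = 3$ ($f = 2 - -1 = 2 + 1 = 3$)
$w{\left(o \right)} = - \frac{1452}{49}$ ($w{\left(o \right)} = - 3 \left(3 + \frac{1}{7}\right)^{2} = - 3 \left(\frac{22}{7}\right)^{2} = \left(-3\right) \frac{484}{49} = - \frac{1452}{49}$)
$w{\left(7 \right)} \left(-20\right) 2 = \left(- \frac{1452}{49}\right) \left(-20\right) 2 = \frac{29040}{49} \cdot 2 = \frac{58080}{49}$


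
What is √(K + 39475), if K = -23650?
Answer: 5*√633 ≈ 125.80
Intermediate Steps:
√(K + 39475) = √(-23650 + 39475) = √15825 = 5*√633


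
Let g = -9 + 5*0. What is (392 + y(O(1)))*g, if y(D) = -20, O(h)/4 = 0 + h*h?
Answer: -3348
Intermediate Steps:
O(h) = 4*h² (O(h) = 4*(0 + h*h) = 4*(0 + h²) = 4*h²)
g = -9 (g = -9 + 0 = -9)
(392 + y(O(1)))*g = (392 - 20)*(-9) = 372*(-9) = -3348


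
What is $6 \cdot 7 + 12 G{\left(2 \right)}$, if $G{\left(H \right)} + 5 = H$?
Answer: $6$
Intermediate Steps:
$G{\left(H \right)} = -5 + H$
$6 \cdot 7 + 12 G{\left(2 \right)} = 6 \cdot 7 + 12 \left(-5 + 2\right) = 42 + 12 \left(-3\right) = 42 - 36 = 6$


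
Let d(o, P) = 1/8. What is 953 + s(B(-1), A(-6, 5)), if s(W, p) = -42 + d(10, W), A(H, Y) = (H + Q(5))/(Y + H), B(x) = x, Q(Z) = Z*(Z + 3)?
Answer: 7289/8 ≈ 911.13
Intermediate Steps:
Q(Z) = Z*(3 + Z)
d(o, P) = 1/8
A(H, Y) = (40 + H)/(H + Y) (A(H, Y) = (H + 5*(3 + 5))/(Y + H) = (H + 5*8)/(H + Y) = (H + 40)/(H + Y) = (40 + H)/(H + Y))
s(W, p) = -335/8 (s(W, p) = -42 + 1/8 = -335/8)
953 + s(B(-1), A(-6, 5)) = 953 - 335/8 = 7289/8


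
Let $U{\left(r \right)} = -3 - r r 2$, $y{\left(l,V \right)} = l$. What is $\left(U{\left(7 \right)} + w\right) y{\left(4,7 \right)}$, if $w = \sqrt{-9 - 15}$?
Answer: $-404 + 8 i \sqrt{6} \approx -404.0 + 19.596 i$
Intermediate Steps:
$w = 2 i \sqrt{6}$ ($w = \sqrt{-24} = 2 i \sqrt{6} \approx 4.899 i$)
$U{\left(r \right)} = -3 - 2 r^{2}$ ($U{\left(r \right)} = -3 - r^{2} \cdot 2 = -3 - 2 r^{2}$)
$\left(U{\left(7 \right)} + w\right) y{\left(4,7 \right)} = \left(\left(-3 - 2 \cdot 7^{2}\right) + 2 i \sqrt{6}\right) 4 = \left(\left(-3 - 98\right) + 2 i \sqrt{6}\right) 4 = \left(-101 + 2 i \sqrt{6}\right) 4 = -404 + 8 i \sqrt{6}$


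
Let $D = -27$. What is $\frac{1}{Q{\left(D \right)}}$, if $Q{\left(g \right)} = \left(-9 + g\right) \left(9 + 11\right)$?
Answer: $- \frac{1}{720} \approx -0.0013889$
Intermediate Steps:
$Q{\left(g \right)} = -180 + 20 g$ ($Q{\left(g \right)} = \left(-9 + g\right) 20 = -180 + 20 g$)
$\frac{1}{Q{\left(D \right)}} = \frac{1}{-180 + 20 \left(-27\right)} = \frac{1}{-180 - 540} = \frac{1}{-720} = - \frac{1}{720}$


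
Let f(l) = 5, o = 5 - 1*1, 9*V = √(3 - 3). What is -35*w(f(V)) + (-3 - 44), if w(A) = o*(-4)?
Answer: 513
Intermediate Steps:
V = 0 (V = √(3 - 3)/9 = √0/9 = (⅑)*0 = 0)
o = 4 (o = 5 - 1 = 4)
w(A) = -16 (w(A) = 4*(-4) = -16)
-35*w(f(V)) + (-3 - 44) = -35*(-16) + (-3 - 44) = 560 - 47 = 513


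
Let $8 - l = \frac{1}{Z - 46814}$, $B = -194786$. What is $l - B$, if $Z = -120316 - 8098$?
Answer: $\frac{34133363033}{175228} \approx 1.9479 \cdot 10^{5}$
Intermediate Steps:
$Z = -128414$
$l = \frac{1401825}{175228}$ ($l = 8 - \frac{1}{-128414 - 46814} = 8 - \frac{1}{-175228} = 8 - - \frac{1}{175228} = 8 + \frac{1}{175228} = \frac{1401825}{175228} \approx 8.0$)
$l - B = \frac{1401825}{175228} - -194786 = \frac{1401825}{175228} + 194786 = \frac{34133363033}{175228}$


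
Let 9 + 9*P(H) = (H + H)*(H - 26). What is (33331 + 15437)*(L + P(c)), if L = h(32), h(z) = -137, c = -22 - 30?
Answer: 37226240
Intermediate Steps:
c = -52
L = -137
P(H) = -1 + 2*H*(-26 + H)/9 (P(H) = -1 + ((H + H)*(H - 26))/9 = -1 + ((2*H)*(-26 + H))/9 = -1 + (2*H*(-26 + H))/9 = -1 + 2*H*(-26 + H)/9)
(33331 + 15437)*(L + P(c)) = (33331 + 15437)*(-137 + (-1 - 52/9*(-52) + (2/9)*(-52)²)) = 48768*(-137 + (-1 + 2704/9 + (2/9)*2704)) = 48768*(-137 + (-1 + 2704/9 + 5408/9)) = 48768*(-137 + 2701/3) = 48768*(2290/3) = 37226240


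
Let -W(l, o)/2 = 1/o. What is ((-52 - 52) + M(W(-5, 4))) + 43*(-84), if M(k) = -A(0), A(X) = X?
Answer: -3716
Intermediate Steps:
W(l, o) = -2/o
M(k) = 0 (M(k) = -1*0 = 0)
((-52 - 52) + M(W(-5, 4))) + 43*(-84) = ((-52 - 52) + 0) + 43*(-84) = (-104 + 0) - 3612 = -104 - 3612 = -3716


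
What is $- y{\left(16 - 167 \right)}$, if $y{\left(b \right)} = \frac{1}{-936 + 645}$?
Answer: $\frac{1}{291} \approx 0.0034364$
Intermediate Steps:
$y{\left(b \right)} = - \frac{1}{291}$ ($y{\left(b \right)} = \frac{1}{-291} = - \frac{1}{291}$)
$- y{\left(16 - 167 \right)} = \left(-1\right) \left(- \frac{1}{291}\right) = \frac{1}{291}$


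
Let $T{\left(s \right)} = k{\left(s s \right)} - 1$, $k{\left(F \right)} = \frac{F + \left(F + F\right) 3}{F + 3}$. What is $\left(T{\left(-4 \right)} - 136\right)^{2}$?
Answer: $\frac{6205081}{361} \approx 17189.0$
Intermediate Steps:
$k{\left(F \right)} = \frac{7 F}{3 + F}$ ($k{\left(F \right)} = \frac{F + 2 F 3}{3 + F} = \frac{F + 6 F}{3 + F} = \frac{7 F}{3 + F}$)
$T{\left(s \right)} = -1 + \frac{7 s^{2}}{3 + s^{2}}$ ($T{\left(s \right)} = \frac{7 s s}{3 + s s} - 1 = \frac{7 s^{2}}{3 + s^{2}} - 1 = -1 + \frac{7 s^{2}}{3 + s^{2}}$)
$\left(T{\left(-4 \right)} - 136\right)^{2} = \left(\frac{3 \left(-1 + 2 \left(-4\right)^{2}\right)}{3 + \left(-4\right)^{2}} - 136\right)^{2} = \left(\frac{3 \left(-1 + 2 \cdot 16\right)}{3 + 16} - 136\right)^{2} = \left(\frac{3 \left(-1 + 32\right)}{19} - 136\right)^{2} = \left(3 \cdot \frac{1}{19} \cdot 31 - 136\right)^{2} = \left(\frac{93}{19} - 136\right)^{2} = \left(- \frac{2491}{19}\right)^{2} = \frac{6205081}{361}$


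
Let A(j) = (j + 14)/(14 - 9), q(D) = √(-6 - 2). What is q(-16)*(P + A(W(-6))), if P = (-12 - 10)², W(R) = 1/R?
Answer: 14603*I*√2/15 ≈ 1376.8*I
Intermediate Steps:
q(D) = 2*I*√2 (q(D) = √(-8) = 2*I*√2)
W(R) = 1/R
P = 484 (P = (-22)² = 484)
A(j) = 14/5 + j/5 (A(j) = (14 + j)/5 = (14 + j)*(⅕) = 14/5 + j/5)
q(-16)*(P + A(W(-6))) = (2*I*√2)*(484 + (14/5 + (⅕)/(-6))) = (2*I*√2)*(484 + (14/5 + (⅕)*(-⅙))) = (2*I*√2)*(484 + (14/5 - 1/30)) = (2*I*√2)*(484 + 83/30) = (2*I*√2)*(14603/30) = 14603*I*√2/15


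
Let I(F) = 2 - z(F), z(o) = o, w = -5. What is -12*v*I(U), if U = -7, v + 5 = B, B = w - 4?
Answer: 1512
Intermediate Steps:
B = -9 (B = -5 - 4 = -9)
v = -14 (v = -5 - 9 = -14)
I(F) = 2 - F
-12*v*I(U) = -(-168)*(2 - 1*(-7)) = -(-168)*(2 + 7) = -(-168)*9 = -12*(-126) = 1512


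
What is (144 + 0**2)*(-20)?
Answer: -2880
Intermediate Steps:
(144 + 0**2)*(-20) = (144 + 0)*(-20) = 144*(-20) = -2880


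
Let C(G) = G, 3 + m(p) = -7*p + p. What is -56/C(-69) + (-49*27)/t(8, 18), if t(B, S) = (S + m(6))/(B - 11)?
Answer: -12985/69 ≈ -188.19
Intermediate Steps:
m(p) = -3 - 6*p (m(p) = -3 + (-7*p + p) = -3 - 6*p)
t(B, S) = (-39 + S)/(-11 + B) (t(B, S) = (S + (-3 - 6*6))/(B - 11) = (S + (-3 - 36))/(-11 + B) = (S - 39)/(-11 + B) = (-39 + S)/(-11 + B))
-56/C(-69) + (-49*27)/t(8, 18) = -56/(-69) + (-49*27)/(((-39 + 18)/(-11 + 8))) = -56*(-1/69) - 1323/(-21/(-3)) = 56/69 - 1323/((-⅓*(-21))) = 56/69 - 1323/7 = 56/69 - 1323*⅐ = 56/69 - 189 = -12985/69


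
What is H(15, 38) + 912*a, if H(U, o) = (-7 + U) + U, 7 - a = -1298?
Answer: 1190183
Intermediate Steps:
a = 1305 (a = 7 - 1*(-1298) = 7 + 1298 = 1305)
H(U, o) = -7 + 2*U
H(15, 38) + 912*a = (-7 + 2*15) + 912*1305 = (-7 + 30) + 1190160 = 23 + 1190160 = 1190183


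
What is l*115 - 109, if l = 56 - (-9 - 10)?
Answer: 8516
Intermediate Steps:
l = 75 (l = 56 - 1*(-19) = 56 + 19 = 75)
l*115 - 109 = 75*115 - 109 = 8625 - 109 = 8516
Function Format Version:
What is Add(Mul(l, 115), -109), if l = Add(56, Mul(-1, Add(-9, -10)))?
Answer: 8516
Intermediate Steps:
l = 75 (l = Add(56, Mul(-1, -19)) = Add(56, 19) = 75)
Add(Mul(l, 115), -109) = Add(Mul(75, 115), -109) = Add(8625, -109) = 8516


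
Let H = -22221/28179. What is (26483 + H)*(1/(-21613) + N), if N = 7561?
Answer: 13549760071557168/67670303 ≈ 2.0023e+8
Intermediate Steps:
H = -2469/3131 (H = -22221*1/28179 = -2469/3131 ≈ -0.78857)
(26483 + H)*(1/(-21613) + N) = (26483 - 2469/3131)*(1/(-21613) + 7561) = 82915804*(-1/21613 + 7561)/3131 = (82915804/3131)*(163415892/21613) = 13549760071557168/67670303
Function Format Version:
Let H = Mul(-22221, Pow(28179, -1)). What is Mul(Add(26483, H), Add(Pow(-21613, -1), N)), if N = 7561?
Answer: Rational(13549760071557168, 67670303) ≈ 2.0023e+8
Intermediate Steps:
H = Rational(-2469, 3131) (H = Mul(-22221, Rational(1, 28179)) = Rational(-2469, 3131) ≈ -0.78857)
Mul(Add(26483, H), Add(Pow(-21613, -1), N)) = Mul(Add(26483, Rational(-2469, 3131)), Add(Pow(-21613, -1), 7561)) = Mul(Rational(82915804, 3131), Add(Rational(-1, 21613), 7561)) = Mul(Rational(82915804, 3131), Rational(163415892, 21613)) = Rational(13549760071557168, 67670303)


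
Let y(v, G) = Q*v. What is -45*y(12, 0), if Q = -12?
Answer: 6480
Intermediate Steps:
y(v, G) = -12*v
-45*y(12, 0) = -(-540)*12 = -45*(-144) = 6480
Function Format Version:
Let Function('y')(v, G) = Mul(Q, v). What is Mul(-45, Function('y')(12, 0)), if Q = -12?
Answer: 6480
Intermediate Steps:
Function('y')(v, G) = Mul(-12, v)
Mul(-45, Function('y')(12, 0)) = Mul(-45, Mul(-12, 12)) = Mul(-45, -144) = 6480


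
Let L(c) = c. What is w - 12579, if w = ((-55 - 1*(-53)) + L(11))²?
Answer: -12498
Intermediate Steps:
w = 81 (w = ((-55 - 1*(-53)) + 11)² = ((-55 + 53) + 11)² = (-2 + 11)² = 9² = 81)
w - 12579 = 81 - 12579 = -12498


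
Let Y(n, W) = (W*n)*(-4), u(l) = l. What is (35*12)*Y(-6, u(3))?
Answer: 30240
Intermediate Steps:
Y(n, W) = -4*W*n
(35*12)*Y(-6, u(3)) = (35*12)*(-4*3*(-6)) = 420*72 = 30240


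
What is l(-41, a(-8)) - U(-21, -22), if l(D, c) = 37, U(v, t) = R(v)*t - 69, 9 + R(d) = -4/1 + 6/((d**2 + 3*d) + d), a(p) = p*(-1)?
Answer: -21376/119 ≈ -179.63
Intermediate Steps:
a(p) = -p
R(d) = -13 + 6/(d**2 + 4*d) (R(d) = -9 + (-4/1 + 6/((d**2 + 3*d) + d)) = -9 + (-4*1 + 6/(d**2 + 4*d)) = -9 + (-4 + 6/(d**2 + 4*d)) = -13 + 6/(d**2 + 4*d))
U(v, t) = -69 + t*(6 - 52*v - 13*v**2)/(v*(4 + v)) (U(v, t) = ((6 - 52*v - 13*v**2)/(v*(4 + v)))*t - 69 = t*(6 - 52*v - 13*v**2)/(v*(4 + v)) - 69 = -69 + t*(6 - 52*v - 13*v**2)/(v*(4 + v)))
l(-41, a(-8)) - U(-21, -22) = 37 - (-1*(-22)*(-6 + 13*(-21)**2 + 52*(-21)) - 69*(-21)*(4 - 21))/((-21)*(4 - 21)) = 37 - (-1)*(-1*(-22)*(-6 + 13*441 - 1092) - 69*(-21)*(-17))/(21*(-17)) = 37 - (-1)*(-1)*(-1*(-22)*(-6 + 5733 - 1092) - 24633)/(21*17) = 37 - (-1)*(-1)*(-1*(-22)*4635 - 24633)/(21*17) = 37 - (-1)*(-1)*(101970 - 24633)/(21*17) = 37 - (-1)*(-1)*77337/(21*17) = 37 - 1*25779/119 = 37 - 25779/119 = -21376/119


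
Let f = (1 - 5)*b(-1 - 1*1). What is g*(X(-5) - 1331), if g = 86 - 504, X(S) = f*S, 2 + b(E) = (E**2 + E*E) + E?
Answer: 522918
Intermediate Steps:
b(E) = -2 + E + 2*E**2 (b(E) = -2 + ((E**2 + E*E) + E) = -2 + ((E**2 + E**2) + E) = -2 + (2*E**2 + E) = -2 + (E + 2*E**2) = -2 + E + 2*E**2)
f = -16 (f = (1 - 5)*(-2 + (-1 - 1*1) + 2*(-1 - 1*1)**2) = -4*(-2 + (-1 - 1) + 2*(-1 - 1)**2) = -4*(-2 - 2 + 2*(-2)**2) = -4*(-2 - 2 + 2*4) = -4*(-2 - 2 + 8) = -4*4 = -16)
X(S) = -16*S
g = -418
g*(X(-5) - 1331) = -418*(-16*(-5) - 1331) = -418*(80 - 1331) = -418*(-1251) = 522918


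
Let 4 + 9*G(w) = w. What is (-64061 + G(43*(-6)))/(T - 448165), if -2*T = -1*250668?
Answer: 576811/2905479 ≈ 0.19853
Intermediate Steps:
G(w) = -4/9 + w/9
T = 125334 (T = -(-1)*250668/2 = -½*(-250668) = 125334)
(-64061 + G(43*(-6)))/(T - 448165) = (-64061 + (-4/9 + (43*(-6))/9))/(125334 - 448165) = (-64061 + (-4/9 + (⅑)*(-258)))/(-322831) = (-64061 + (-4/9 - 86/3))*(-1/322831) = (-64061 - 262/9)*(-1/322831) = -576811/9*(-1/322831) = 576811/2905479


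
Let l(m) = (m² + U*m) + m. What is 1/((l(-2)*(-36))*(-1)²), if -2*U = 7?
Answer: -1/324 ≈ -0.0030864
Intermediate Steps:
U = -7/2 (U = -½*7 = -7/2 ≈ -3.5000)
l(m) = m² - 5*m/2 (l(m) = (m² - 7*m/2) + m = m² - 5*m/2)
1/((l(-2)*(-36))*(-1)²) = 1/((((½)*(-2)*(-5 + 2*(-2)))*(-36))*(-1)²) = 1/((((½)*(-2)*(-5 - 4))*(-36))*1) = 1/((((½)*(-2)*(-9))*(-36))*1) = 1/((9*(-36))*1) = 1/(-324*1) = 1/(-324) = -1/324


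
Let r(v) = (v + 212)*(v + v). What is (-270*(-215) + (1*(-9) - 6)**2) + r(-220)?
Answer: 61795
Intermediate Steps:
r(v) = 2*v*(212 + v) (r(v) = (212 + v)*(2*v) = 2*v*(212 + v))
(-270*(-215) + (1*(-9) - 6)**2) + r(-220) = (-270*(-215) + (1*(-9) - 6)**2) + 2*(-220)*(212 - 220) = (58050 + (-9 - 6)**2) + 2*(-220)*(-8) = (58050 + (-15)**2) + 3520 = (58050 + 225) + 3520 = 58275 + 3520 = 61795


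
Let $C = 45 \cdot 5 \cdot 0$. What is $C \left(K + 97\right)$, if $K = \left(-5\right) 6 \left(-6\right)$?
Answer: $0$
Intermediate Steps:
$K = 180$ ($K = \left(-30\right) \left(-6\right) = 180$)
$C = 0$ ($C = 45 \cdot 0 = 0$)
$C \left(K + 97\right) = 0 \left(180 + 97\right) = 0 \cdot 277 = 0$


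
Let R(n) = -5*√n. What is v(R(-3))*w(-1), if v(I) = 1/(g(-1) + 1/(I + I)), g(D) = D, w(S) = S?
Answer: 10*√3/(-I + 10*√3) ≈ 0.99668 + 0.057543*I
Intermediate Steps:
v(I) = 1/(-1 + 1/(2*I)) (v(I) = 1/(-1 + 1/(I + I)) = 1/(-1 + 1/(2*I)))
v(R(-3))*w(-1) = (2*(-5*I*√3)/(1 - (-10)*√(-3)))*(-1) = (2*(-5*I*√3)/(1 - (-10)*I*√3))*(-1) = (2*(-5*I*√3)/(1 + 10*I*√3))*(-1) = -10*I*√3/(1 + 10*I*√3)*(-1) = 10*I*√3/(1 + 10*I*√3)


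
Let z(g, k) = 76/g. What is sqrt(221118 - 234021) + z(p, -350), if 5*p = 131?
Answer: 380/131 + I*sqrt(12903) ≈ 2.9008 + 113.59*I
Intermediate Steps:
p = 131/5 (p = (1/5)*131 = 131/5 ≈ 26.200)
sqrt(221118 - 234021) + z(p, -350) = sqrt(221118 - 234021) + 76/(131/5) = sqrt(-12903) + 76*(5/131) = I*sqrt(12903) + 380/131 = 380/131 + I*sqrt(12903)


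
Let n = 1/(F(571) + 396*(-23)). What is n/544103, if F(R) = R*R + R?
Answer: 1/172754878912 ≈ 5.7886e-12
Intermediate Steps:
F(R) = R + R² (F(R) = R² + R = R + R²)
n = 1/317504 (n = 1/(571*(1 + 571) + 396*(-23)) = 1/(571*572 - 9108) = 1/(326612 - 9108) = 1/317504 ≈ 3.1496e-6)
n/544103 = (1/317504)/544103 = (1/317504)*(1/544103) = 1/172754878912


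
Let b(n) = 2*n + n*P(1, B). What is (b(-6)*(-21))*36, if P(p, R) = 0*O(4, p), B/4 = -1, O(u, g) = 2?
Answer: 9072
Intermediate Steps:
B = -4 (B = 4*(-1) = -4)
P(p, R) = 0 (P(p, R) = 0*2 = 0)
b(n) = 2*n (b(n) = 2*n + n*0 = 2*n + 0 = 2*n)
(b(-6)*(-21))*36 = ((2*(-6))*(-21))*36 = -12*(-21)*36 = 252*36 = 9072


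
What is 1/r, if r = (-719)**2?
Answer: 1/516961 ≈ 1.9344e-6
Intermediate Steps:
r = 516961
1/r = 1/516961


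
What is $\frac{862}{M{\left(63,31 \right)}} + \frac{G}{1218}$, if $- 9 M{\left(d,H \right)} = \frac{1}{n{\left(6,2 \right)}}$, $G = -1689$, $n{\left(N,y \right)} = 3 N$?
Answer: $- \frac{56696027}{406} \approx -1.3965 \cdot 10^{5}$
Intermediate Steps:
$M{\left(d,H \right)} = - \frac{1}{162}$ ($M{\left(d,H \right)} = - \frac{1}{9 \cdot 3 \cdot 6} = - \frac{1}{9 \cdot 18} = \left(- \frac{1}{9}\right) \frac{1}{18} = - \frac{1}{162}$)
$\frac{862}{M{\left(63,31 \right)}} + \frac{G}{1218} = \frac{862}{- \frac{1}{162}} - \frac{1689}{1218} = 862 \left(-162\right) - \frac{563}{406} = -139644 - \frac{563}{406} = - \frac{56696027}{406}$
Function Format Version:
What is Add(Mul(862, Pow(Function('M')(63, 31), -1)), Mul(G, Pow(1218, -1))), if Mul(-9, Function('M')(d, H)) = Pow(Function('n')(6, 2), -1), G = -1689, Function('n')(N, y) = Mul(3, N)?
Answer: Rational(-56696027, 406) ≈ -1.3965e+5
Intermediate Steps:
Function('M')(d, H) = Rational(-1, 162) (Function('M')(d, H) = Mul(Rational(-1, 9), Pow(Mul(3, 6), -1)) = Mul(Rational(-1, 9), Pow(18, -1)) = Mul(Rational(-1, 9), Rational(1, 18)) = Rational(-1, 162))
Add(Mul(862, Pow(Function('M')(63, 31), -1)), Mul(G, Pow(1218, -1))) = Add(Mul(862, Pow(Rational(-1, 162), -1)), Mul(-1689, Pow(1218, -1))) = Add(Mul(862, -162), Mul(-1689, Rational(1, 1218))) = Add(-139644, Rational(-563, 406)) = Rational(-56696027, 406)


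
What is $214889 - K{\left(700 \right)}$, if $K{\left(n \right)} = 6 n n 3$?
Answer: $-8605111$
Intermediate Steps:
$K{\left(n \right)} = 18 n^{2}$ ($K{\left(n \right)} = 6 n^{2} \cdot 3 = 18 n^{2}$)
$214889 - K{\left(700 \right)} = 214889 - 18 \cdot 700^{2} = 214889 - 18 \cdot 490000 = 214889 - 8820000 = -8605111$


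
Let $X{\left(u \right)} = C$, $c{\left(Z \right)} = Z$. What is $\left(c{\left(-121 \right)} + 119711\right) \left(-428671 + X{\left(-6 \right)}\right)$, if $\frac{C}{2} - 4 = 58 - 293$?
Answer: $-51320015470$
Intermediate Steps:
$C = -462$ ($C = 8 + 2 \left(58 - 293\right) = 8 + 2 \left(-235\right) = 8 - 470 = -462$)
$X{\left(u \right)} = -462$
$\left(c{\left(-121 \right)} + 119711\right) \left(-428671 + X{\left(-6 \right)}\right) = \left(-121 + 119711\right) \left(-428671 - 462\right) = 119590 \left(-429133\right) = -51320015470$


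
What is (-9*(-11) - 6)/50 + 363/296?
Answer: 22839/7400 ≈ 3.0863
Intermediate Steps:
(-9*(-11) - 6)/50 + 363/296 = (99 - 6)*(1/50) + 363*(1/296) = 93*(1/50) + 363/296 = 93/50 + 363/296 = 22839/7400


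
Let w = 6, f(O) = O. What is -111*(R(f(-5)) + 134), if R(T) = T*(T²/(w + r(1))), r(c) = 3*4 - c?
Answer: -238983/17 ≈ -14058.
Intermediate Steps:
r(c) = 12 - c
R(T) = T³/17 (R(T) = T*(T²/(6 + (12 - 1*1))) = T*(T²/(6 + (12 - 1))) = T*(T²/(6 + 11)) = T*(T²/17) = T³/17)
-111*(R(f(-5)) + 134) = -111*((1/17)*(-5)³ + 134) = -111*((1/17)*(-125) + 134) = -111*(-125/17 + 134) = -111*2153/17 = -238983/17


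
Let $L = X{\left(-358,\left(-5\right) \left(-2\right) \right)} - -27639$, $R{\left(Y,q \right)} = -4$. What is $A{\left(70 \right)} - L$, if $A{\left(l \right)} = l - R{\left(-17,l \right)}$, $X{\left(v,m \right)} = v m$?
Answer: $-23985$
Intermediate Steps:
$X{\left(v,m \right)} = m v$
$A{\left(l \right)} = 4 + l$ ($A{\left(l \right)} = l - -4 = l + 4 = 4 + l$)
$L = 24059$ ($L = \left(-5\right) \left(-2\right) \left(-358\right) - -27639 = 10 \left(-358\right) + 27639 = -3580 + 27639 = 24059$)
$A{\left(70 \right)} - L = \left(4 + 70\right) - 24059 = 74 - 24059 = -23985$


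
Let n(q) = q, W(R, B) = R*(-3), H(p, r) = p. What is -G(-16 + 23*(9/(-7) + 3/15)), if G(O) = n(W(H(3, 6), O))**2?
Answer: -81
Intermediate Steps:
W(R, B) = -3*R
G(O) = 81 (G(O) = (-3*3)**2 = (-9)**2 = 81)
-G(-16 + 23*(9/(-7) + 3/15)) = -1*81 = -81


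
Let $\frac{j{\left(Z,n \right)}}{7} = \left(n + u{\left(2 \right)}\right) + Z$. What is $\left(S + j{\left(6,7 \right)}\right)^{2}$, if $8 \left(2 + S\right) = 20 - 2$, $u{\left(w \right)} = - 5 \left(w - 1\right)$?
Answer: $\frac{50625}{16} \approx 3164.1$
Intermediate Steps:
$u{\left(w \right)} = 5 - 5 w$ ($u{\left(w \right)} = - 5 \left(-1 + w\right) = 5 - 5 w$)
$S = \frac{1}{4}$ ($S = -2 + \frac{20 - 2}{8} = -2 + \frac{1}{8} \cdot 18 = -2 + \frac{9}{4} = \frac{1}{4} \approx 0.25$)
$j{\left(Z,n \right)} = -35 + 7 Z + 7 n$ ($j{\left(Z,n \right)} = 7 \left(\left(n + \left(5 - 10\right)\right) + Z\right) = 7 \left(\left(n - 5\right) + Z\right) = 7 \left(\left(-5 + n\right) + Z\right) = 7 \left(-5 + Z + n\right) = -35 + 7 Z + 7 n$)
$\left(S + j{\left(6,7 \right)}\right)^{2} = \left(\frac{1}{4} + \left(-35 + 7 \cdot 6 + 7 \cdot 7\right)\right)^{2} = \left(\frac{1}{4} + \left(-35 + 42 + 49\right)\right)^{2} = \left(\frac{1}{4} + 56\right)^{2} = \left(\frac{225}{4}\right)^{2} = \frac{50625}{16}$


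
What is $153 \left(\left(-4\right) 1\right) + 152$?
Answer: $-460$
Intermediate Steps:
$153 \left(\left(-4\right) 1\right) + 152 = 153 \left(-4\right) + 152 = -612 + 152 = -460$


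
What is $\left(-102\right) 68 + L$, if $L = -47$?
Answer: $-6983$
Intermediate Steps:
$\left(-102\right) 68 + L = \left(-102\right) 68 - 47 = -6936 - 47 = -6983$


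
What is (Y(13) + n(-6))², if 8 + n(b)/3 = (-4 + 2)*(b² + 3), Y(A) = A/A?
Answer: 66049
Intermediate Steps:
Y(A) = 1
n(b) = -42 - 6*b² (n(b) = -24 + 3*((-4 + 2)*(b² + 3)) = -24 + 3*(-2*(3 + b²)) = -24 + 3*(-6 - 2*b²) = -24 + (-18 - 6*b²) = -42 - 6*b²)
(Y(13) + n(-6))² = (1 + (-42 - 6*(-6)²))² = (1 + (-42 - 6*36))² = (1 + (-42 - 216))² = (1 - 258)² = (-257)² = 66049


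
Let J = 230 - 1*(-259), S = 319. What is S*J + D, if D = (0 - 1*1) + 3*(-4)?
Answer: 155978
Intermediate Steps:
D = -13 (D = (0 - 1) - 12 = -1 - 12 = -13)
J = 489 (J = 230 + 259 = 489)
S*J + D = 319*489 - 13 = 155991 - 13 = 155978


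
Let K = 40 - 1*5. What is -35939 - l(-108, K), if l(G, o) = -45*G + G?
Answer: -40691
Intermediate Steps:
K = 35 (K = 40 - 5 = 35)
l(G, o) = -44*G
-35939 - l(-108, K) = -35939 - (-44)*(-108) = -35939 - 1*4752 = -35939 - 4752 = -40691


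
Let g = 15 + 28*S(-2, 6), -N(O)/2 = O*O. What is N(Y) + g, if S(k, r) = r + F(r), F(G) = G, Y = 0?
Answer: 351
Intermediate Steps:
S(k, r) = 2*r (S(k, r) = r + r = 2*r)
N(O) = -2*O**2 (N(O) = -2*O*O = -2*O**2)
g = 351 (g = 15 + 28*(2*6) = 15 + 28*12 = 15 + 336 = 351)
N(Y) + g = -2*0**2 + 351 = -2*0 + 351 = 0 + 351 = 351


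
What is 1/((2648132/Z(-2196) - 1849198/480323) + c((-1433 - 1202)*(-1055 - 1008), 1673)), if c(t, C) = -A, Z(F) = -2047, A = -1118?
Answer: -983221181/176502734584 ≈ -0.0055706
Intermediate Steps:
c(t, C) = 1118 (c(t, C) = -1*(-1118) = 1118)
1/((2648132/Z(-2196) - 1849198/480323) + c((-1433 - 1202)*(-1055 - 1008), 1673)) = 1/((2648132/(-2047) - 1849198/480323) + 1118) = 1/((2648132*(-1/2047) - 1849198*1/480323) + 1118) = 1/((-2648132/2047 - 1849198/480323) + 1118) = 1/(-1275744014942/983221181 + 1118) = 1/(-176502734584/983221181) = -983221181/176502734584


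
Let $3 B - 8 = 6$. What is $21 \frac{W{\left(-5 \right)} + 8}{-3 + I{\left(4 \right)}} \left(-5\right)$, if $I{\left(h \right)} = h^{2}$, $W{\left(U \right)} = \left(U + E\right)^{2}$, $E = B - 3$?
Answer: $- \frac{6020}{39} \approx -154.36$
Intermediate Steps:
$B = \frac{14}{3}$ ($B = \frac{8}{3} + \frac{1}{3} \cdot 6 = \frac{8}{3} + 2 = \frac{14}{3} \approx 4.6667$)
$E = \frac{5}{3}$ ($E = \frac{14}{3} - 3 = \frac{5}{3} \approx 1.6667$)
$W{\left(U \right)} = \left(\frac{5}{3} + U\right)^{2}$ ($W{\left(U \right)} = \left(U + \frac{5}{3}\right)^{2} = \left(\frac{5}{3} + U\right)^{2}$)
$21 \frac{W{\left(-5 \right)} + 8}{-3 + I{\left(4 \right)}} \left(-5\right) = 21 \frac{\frac{\left(5 + 3 \left(-5\right)\right)^{2}}{9} + 8}{-3 + 4^{2}} \left(-5\right) = 21 \frac{\frac{\left(5 - 15\right)^{2}}{9} + 8}{-3 + 16} \left(-5\right) = 21 \frac{\frac{\left(-10\right)^{2}}{9} + 8}{13} \left(-5\right) = 21 \left(\frac{1}{9} \cdot 100 + 8\right) \frac{1}{13} \left(-5\right) = 21 \left(\frac{100}{9} + 8\right) \frac{1}{13} \left(-5\right) = 21 \cdot \frac{172}{9} \cdot \frac{1}{13} \left(-5\right) = 21 \cdot \frac{172}{117} \left(-5\right) = \frac{1204}{39} \left(-5\right) = - \frac{6020}{39}$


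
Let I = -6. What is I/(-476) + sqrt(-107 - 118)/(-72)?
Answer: 3/238 - 5*I/24 ≈ 0.012605 - 0.20833*I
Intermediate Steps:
I/(-476) + sqrt(-107 - 118)/(-72) = -6/(-476) + sqrt(-107 - 118)/(-72) = -6*(-1/476) + sqrt(-225)*(-1/72) = 3/238 + (15*I)*(-1/72) = 3/238 - 5*I/24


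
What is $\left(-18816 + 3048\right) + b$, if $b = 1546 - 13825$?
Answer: $-28047$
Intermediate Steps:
$b = -12279$
$\left(-18816 + 3048\right) + b = \left(-18816 + 3048\right) - 12279 = -15768 - 12279 = -28047$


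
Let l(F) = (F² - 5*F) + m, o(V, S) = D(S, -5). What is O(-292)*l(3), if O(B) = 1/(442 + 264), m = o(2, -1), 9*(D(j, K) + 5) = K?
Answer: -52/3177 ≈ -0.016368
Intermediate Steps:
D(j, K) = -5 + K/9
o(V, S) = -50/9 (o(V, S) = -5 + (⅑)*(-5) = -5 - 5/9 = -50/9)
m = -50/9 ≈ -5.5556
O(B) = 1/706
l(F) = -50/9 + F² - 5*F (l(F) = (F² - 5*F) - 50/9 = -50/9 + F² - 5*F)
O(-292)*l(3) = (-50/9 + 3² - 5*3)/706 = (-50/9 + 9 - 15)/706 = (1/706)*(-104/9) = -52/3177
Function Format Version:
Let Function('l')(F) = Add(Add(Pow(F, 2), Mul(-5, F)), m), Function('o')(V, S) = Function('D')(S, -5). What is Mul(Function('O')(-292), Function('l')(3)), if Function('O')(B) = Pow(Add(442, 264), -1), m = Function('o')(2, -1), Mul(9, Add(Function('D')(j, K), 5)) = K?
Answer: Rational(-52, 3177) ≈ -0.016368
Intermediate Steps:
Function('D')(j, K) = Add(-5, Mul(Rational(1, 9), K))
Function('o')(V, S) = Rational(-50, 9) (Function('o')(V, S) = Add(-5, Mul(Rational(1, 9), -5)) = Add(-5, Rational(-5, 9)) = Rational(-50, 9))
m = Rational(-50, 9) ≈ -5.5556
Function('O')(B) = Rational(1, 706) (Function('O')(B) = Pow(706, -1) = Rational(1, 706))
Function('l')(F) = Add(Rational(-50, 9), Pow(F, 2), Mul(-5, F)) (Function('l')(F) = Add(Add(Pow(F, 2), Mul(-5, F)), Rational(-50, 9)) = Add(Rational(-50, 9), Pow(F, 2), Mul(-5, F)))
Mul(Function('O')(-292), Function('l')(3)) = Mul(Rational(1, 706), Add(Rational(-50, 9), Pow(3, 2), Mul(-5, 3))) = Mul(Rational(1, 706), Add(Rational(-50, 9), 9, -15)) = Mul(Rational(1, 706), Rational(-104, 9)) = Rational(-52, 3177)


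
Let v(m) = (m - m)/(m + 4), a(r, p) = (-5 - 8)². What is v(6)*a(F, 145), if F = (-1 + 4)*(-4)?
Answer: 0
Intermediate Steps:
F = -12 (F = 3*(-4) = -12)
a(r, p) = 169 (a(r, p) = (-13)² = 169)
v(m) = 0 (v(m) = 0/(4 + m) = 0)
v(6)*a(F, 145) = 0*169 = 0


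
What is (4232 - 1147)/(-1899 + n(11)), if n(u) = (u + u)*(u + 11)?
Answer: -617/283 ≈ -2.1802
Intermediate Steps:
n(u) = 2*u*(11 + u) (n(u) = (2*u)*(11 + u) = 2*u*(11 + u))
(4232 - 1147)/(-1899 + n(11)) = (4232 - 1147)/(-1899 + 2*11*(11 + 11)) = 3085/(-1899 + 2*11*22) = 3085/(-1899 + 484) = 3085/(-1415) = 3085*(-1/1415) = -617/283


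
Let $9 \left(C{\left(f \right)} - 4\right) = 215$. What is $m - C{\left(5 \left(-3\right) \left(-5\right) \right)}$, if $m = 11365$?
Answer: $\frac{102034}{9} \approx 11337.0$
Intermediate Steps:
$C{\left(f \right)} = \frac{251}{9}$ ($C{\left(f \right)} = 4 + \frac{1}{9} \cdot 215 = 4 + \frac{215}{9} = \frac{251}{9}$)
$m - C{\left(5 \left(-3\right) \left(-5\right) \right)} = 11365 - \frac{251}{9} = \frac{102034}{9}$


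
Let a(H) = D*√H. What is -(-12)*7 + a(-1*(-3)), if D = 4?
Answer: 84 + 4*√3 ≈ 90.928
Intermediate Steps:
a(H) = 4*√H
-(-12)*7 + a(-1*(-3)) = -(-12)*7 + 4*√(-1*(-3)) = -12*(-7) + 4*√3 = 84 + 4*√3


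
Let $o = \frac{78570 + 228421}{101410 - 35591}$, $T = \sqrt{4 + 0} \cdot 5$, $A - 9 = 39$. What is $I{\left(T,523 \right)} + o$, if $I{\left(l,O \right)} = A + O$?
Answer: $\frac{37889640}{65819} \approx 575.66$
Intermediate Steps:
$A = 48$ ($A = 9 + 39 = 48$)
$T = 10$ ($T = \sqrt{4} \cdot 5 = 2 \cdot 5 = 10$)
$o = \frac{306991}{65819} \approx 4.6642$
$I{\left(l,O \right)} = 48 + O$
$I{\left(T,523 \right)} + o = \left(48 + 523\right) + \frac{306991}{65819} = 571 + \frac{306991}{65819} = \frac{37889640}{65819}$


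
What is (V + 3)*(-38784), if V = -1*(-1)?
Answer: -155136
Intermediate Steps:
V = 1
(V + 3)*(-38784) = (1 + 3)*(-38784) = 4*(-38784) = -155136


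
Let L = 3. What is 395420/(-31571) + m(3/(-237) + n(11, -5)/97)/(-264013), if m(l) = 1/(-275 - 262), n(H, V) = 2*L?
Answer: -56060662955449/4475977925151 ≈ -12.525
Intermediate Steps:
n(H, V) = 6 (n(H, V) = 2*3 = 6)
m(l) = -1/537 (m(l) = 1/(-537) = -1/537)
395420/(-31571) + m(3/(-237) + n(11, -5)/97)/(-264013) = 395420/(-31571) - 1/537/(-264013) = 395420*(-1/31571) - 1/537*(-1/264013) = -395420/31571 + 1/141774981 = -56060662955449/4475977925151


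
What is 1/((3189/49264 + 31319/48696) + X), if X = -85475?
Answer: -299869968/25631173240955 ≈ -1.1699e-5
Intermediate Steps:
1/((3189/49264 + 31319/48696) + X) = 1/((3189/49264 + 31319/48696) - 85475) = 1/(212273845/299869968 - 85475) = 1/(-25631173240955/299869968) = -299869968/25631173240955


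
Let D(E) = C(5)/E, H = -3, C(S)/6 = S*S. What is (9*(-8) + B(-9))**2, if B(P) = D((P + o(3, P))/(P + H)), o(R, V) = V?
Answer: 784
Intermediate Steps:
C(S) = 6*S**2 (C(S) = 6*(S*S) = 6*S**2)
D(E) = 150/E (D(E) = (6*5**2)/E = (6*25)/E = 150/E)
B(P) = 75*(-3 + P)/P (B(P) = 150/(((P + P)/(P - 3))) = 150/(((2*P)/(-3 + P))) = 150/((2*P/(-3 + P))) = 150*((-3 + P)/(2*P)) = 75*(-3 + P)/P)
(9*(-8) + B(-9))**2 = (9*(-8) + (75 - 225/(-9)))**2 = (-72 + (75 - 225*(-1/9)))**2 = (-72 + (75 + 25))**2 = (-72 + 100)**2 = 28**2 = 784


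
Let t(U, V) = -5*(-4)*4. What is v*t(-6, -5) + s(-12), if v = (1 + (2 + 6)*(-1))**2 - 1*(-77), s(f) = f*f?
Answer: 10224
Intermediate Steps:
s(f) = f**2
t(U, V) = 80 (t(U, V) = 20*4 = 80)
v = 126 (v = (1 + 8*(-1))**2 + 77 = (1 - 8)**2 + 77 = (-7)**2 + 77 = 49 + 77 = 126)
v*t(-6, -5) + s(-12) = 126*80 + (-12)**2 = 10080 + 144 = 10224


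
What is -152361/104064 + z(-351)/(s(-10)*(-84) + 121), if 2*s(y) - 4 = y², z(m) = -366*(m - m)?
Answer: -50787/34688 ≈ -1.4641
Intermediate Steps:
z(m) = 0 (z(m) = -366*0 = 0)
s(y) = 2 + y²/2
-152361/104064 + z(-351)/(s(-10)*(-84) + 121) = -152361/104064 + 0/((2 + (½)*(-10)²)*(-84) + 121) = -152361*1/104064 + 0/((2 + (½)*100)*(-84) + 121) = -50787/34688 + 0/((2 + 50)*(-84) + 121) = -50787/34688 + 0/(52*(-84) + 121) = -50787/34688 + 0/(-4368 + 121) = -50787/34688 + 0/(-4247) = -50787/34688 + 0*(-1/4247) = -50787/34688 + 0 = -50787/34688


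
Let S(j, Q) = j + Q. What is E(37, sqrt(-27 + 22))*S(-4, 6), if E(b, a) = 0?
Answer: 0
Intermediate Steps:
S(j, Q) = Q + j
E(37, sqrt(-27 + 22))*S(-4, 6) = 0*(6 - 4) = 0*2 = 0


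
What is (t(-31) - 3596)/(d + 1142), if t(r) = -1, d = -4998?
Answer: 3597/3856 ≈ 0.93283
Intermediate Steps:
(t(-31) - 3596)/(d + 1142) = (-1 - 3596)/(-4998 + 1142) = -3597/(-3856) = -3597*(-1/3856) = 3597/3856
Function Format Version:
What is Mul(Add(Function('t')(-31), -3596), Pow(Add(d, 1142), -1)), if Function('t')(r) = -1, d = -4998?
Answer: Rational(3597, 3856) ≈ 0.93283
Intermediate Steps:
Mul(Add(Function('t')(-31), -3596), Pow(Add(d, 1142), -1)) = Mul(Add(-1, -3596), Pow(Add(-4998, 1142), -1)) = Mul(-3597, Pow(-3856, -1)) = Mul(-3597, Rational(-1, 3856)) = Rational(3597, 3856)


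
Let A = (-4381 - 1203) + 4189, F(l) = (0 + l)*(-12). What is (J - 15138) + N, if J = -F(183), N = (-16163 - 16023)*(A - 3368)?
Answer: 153288976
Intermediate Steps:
F(l) = -12*l (F(l) = l*(-12) = -12*l)
A = -1395 (A = -5584 + 4189 = -1395)
N = 153301918 (N = (-16163 - 16023)*(-1395 - 3368) = -32186*(-4763) = 153301918)
J = 2196 (J = -(-12)*183 = -1*(-2196) = 2196)
(J - 15138) + N = (2196 - 15138) + 153301918 = -12942 + 153301918 = 153288976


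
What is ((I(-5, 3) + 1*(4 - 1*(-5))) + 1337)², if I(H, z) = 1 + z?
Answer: 1822500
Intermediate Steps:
((I(-5, 3) + 1*(4 - 1*(-5))) + 1337)² = (((1 + 3) + 1*(4 - 1*(-5))) + 1337)² = ((4 + 1*(4 + 5)) + 1337)² = ((4 + 1*9) + 1337)² = ((4 + 9) + 1337)² = (13 + 1337)² = 1350² = 1822500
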